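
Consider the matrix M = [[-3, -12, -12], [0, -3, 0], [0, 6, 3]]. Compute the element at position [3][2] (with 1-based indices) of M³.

Characteristic polynomial: μ^3 + 3μ^2 - 9μ - 27 = (μ - 3)(μ + 3)^2, so the eigenvalues are -3, -3, 3.
μ=-3: eigenvector (1, 0, 0).
μ=-3: eigenvector (0, 1, -1).
μ=3: eigenvector (-2, 0, 1).
P = [[1, 0, -2], [0, 1, 0], [0, -1, 1]], D = diag(-3, -3, 3), P⁻¹ = [[1, 2, 2], [0, 1, 0], [0, 1, 1]].
M³ = P·diag(-27, -27, 27)·P⁻¹ = [[-27, -108, -108], [0, -27, 0], [0, 54, 27]].
The requested entry is 54.

54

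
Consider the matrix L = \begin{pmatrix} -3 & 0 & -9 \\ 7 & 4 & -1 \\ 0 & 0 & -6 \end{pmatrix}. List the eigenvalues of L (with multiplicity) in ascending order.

Characteristic polynomial: p(s) = s^3 + 5s^2 - 18s - 72 = (s - 4)(s + 3)(s + 6).
Roots (with multiplicity): -6, -3, 4.

-6, -3, 4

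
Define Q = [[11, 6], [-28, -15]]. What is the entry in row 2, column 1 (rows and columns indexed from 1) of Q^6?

Characteristic polynomial: λ^2 + 4λ + 3 = (λ + 1)(λ + 3), so the eigenvalues are -3, -1.
λ=-1: eigenvector (1, -2).
λ=-3: eigenvector (-3, 7).
P = [[1, -3], [-2, 7]], D = diag(-1, -3), P⁻¹ = [[7, 3], [2, 1]].
Q⁶ = P·diag(1, 729)·P⁻¹ = [[-4367, -2184], [10192, 5097]].
The requested entry is 10192.

10192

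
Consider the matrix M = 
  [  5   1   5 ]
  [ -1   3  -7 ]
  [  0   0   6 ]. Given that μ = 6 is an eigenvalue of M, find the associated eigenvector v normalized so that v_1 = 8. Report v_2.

-12

M − 6I = [[-1, 1, 5], [-1, -3, -7], [0, 0, 0]].
Solving (M − 6I)v = 0 gives the eigenspace spanned by (8, -12, 4).
With v_1 = 8, v = (8, -12, 4), so v_2 = -12.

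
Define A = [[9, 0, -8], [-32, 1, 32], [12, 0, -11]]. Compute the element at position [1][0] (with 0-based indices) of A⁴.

Characteristic polynomial: s^3 + s^2 - 5s + 3 = (s - 1)^2(s + 3), so the eigenvalues are -3, 1, 1.
s=1: eigenvector (1, -3, 1).
s=-3: eigenvector (2, -8, 3).
s=1: eigenvector (0, 1, 0).
P = [[1, 2, 0], [-3, -8, 1], [1, 3, 0]], D = diag(1, -3, 1), P⁻¹ = [[3, 0, -2], [-1, 0, 1], [1, 1, 2]].
A⁴ = P·diag(1, 81, 1)·P⁻¹ = [[-159, 0, 160], [640, 1, -640], [-240, 0, 241]].
The requested entry is 640.

640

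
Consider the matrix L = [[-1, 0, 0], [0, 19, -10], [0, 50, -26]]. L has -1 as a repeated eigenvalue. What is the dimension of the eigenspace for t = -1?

2

L + 1I = [[0, 0, 0], [0, 20, -10], [0, 50, -25]].
This matrix has rank 1, so its null space has dimension 3 − 1 = 2.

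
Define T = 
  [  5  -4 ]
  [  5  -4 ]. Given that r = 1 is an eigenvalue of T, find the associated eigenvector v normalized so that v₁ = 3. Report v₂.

T − 1I = [[4, -4], [5, -5]].
Solving (T − 1I)v = 0 gives the eigenspace spanned by (3, 3).
With v₁ = 3, v = (3, 3), so v₂ = 3.

3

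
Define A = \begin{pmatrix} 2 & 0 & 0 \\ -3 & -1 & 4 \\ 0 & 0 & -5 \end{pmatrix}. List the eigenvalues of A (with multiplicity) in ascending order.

Characteristic polynomial: p(s) = s^3 + 4s^2 - 7s - 10 = (s - 2)(s + 1)(s + 5).
Roots (with multiplicity): -5, -1, 2.

-5, -1, 2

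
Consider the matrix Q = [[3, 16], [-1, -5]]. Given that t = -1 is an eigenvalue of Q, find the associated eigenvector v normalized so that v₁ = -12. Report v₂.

Q + 1I = [[4, 16], [-1, -4]].
Solving (Q + 1I)v = 0 gives the eigenspace spanned by (-12, 3).
With v₁ = -12, v = (-12, 3), so v₂ = 3.

3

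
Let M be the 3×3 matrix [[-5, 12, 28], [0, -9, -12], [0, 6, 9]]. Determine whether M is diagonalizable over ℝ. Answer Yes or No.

Yes

Characteristic polynomial: p(λ) = λ^3 + 5λ^2 - 9λ - 45 = (λ - 3)(λ + 3)(λ + 5).
All 3 eigenvalues are distinct, so M is diagonalizable.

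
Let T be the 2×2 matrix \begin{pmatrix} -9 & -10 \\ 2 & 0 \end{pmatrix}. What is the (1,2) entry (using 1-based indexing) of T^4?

Characteristic polynomial: λ^2 + 9λ + 20 = (λ + 4)(λ + 5), so the eigenvalues are -5, -4.
λ=-5: eigenvector (-5, 2).
λ=-4: eigenvector (2, -1).
P = [[-5, 2], [2, -1]], D = diag(-5, -4), P⁻¹ = [[-1, -2], [-2, -5]].
T⁴ = P·diag(625, 256)·P⁻¹ = [[2101, 3690], [-738, -1220]].
The requested entry is 3690.

3690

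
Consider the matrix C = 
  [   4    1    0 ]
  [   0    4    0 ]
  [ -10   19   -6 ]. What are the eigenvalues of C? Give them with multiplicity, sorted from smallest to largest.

Characteristic polynomial: p(μ) = μ^3 - 2μ^2 - 32μ + 96 = (μ - 4)^2(μ + 6).
Roots (with multiplicity): -6, 4, 4.

-6, 4, 4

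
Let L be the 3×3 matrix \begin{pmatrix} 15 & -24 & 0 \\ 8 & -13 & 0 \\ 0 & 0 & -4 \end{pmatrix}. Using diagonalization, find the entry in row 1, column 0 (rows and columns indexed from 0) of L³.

Characteristic polynomial: t^3 + 2t^2 - 11t - 12 = (t - 3)(t + 1)(t + 4), so the eigenvalues are -4, -1, 3.
t=3: eigenvector (2, 1, 0).
t=-1: eigenvector (-3, -2, 0).
t=-4: eigenvector (0, 0, 1).
P = [[2, -3, 0], [1, -2, 0], [0, 0, 1]], D = diag(3, -1, -4), P⁻¹ = [[2, -3, 0], [1, -2, 0], [0, 0, 1]].
L³ = P·diag(27, -1, -64)·P⁻¹ = [[111, -168, 0], [56, -85, 0], [0, 0, -64]].
The requested entry is 56.

56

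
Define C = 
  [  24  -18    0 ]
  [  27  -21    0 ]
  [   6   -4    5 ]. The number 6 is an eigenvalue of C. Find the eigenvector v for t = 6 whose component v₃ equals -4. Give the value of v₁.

C − 6I = [[18, -18, 0], [27, -27, 0], [6, -4, -1]].
Solving (C − 6I)v = 0 gives the eigenspace spanned by (-2, -2, -4).
With v₃ = -4, v = (-2, -2, -4), so v₁ = -2.

-2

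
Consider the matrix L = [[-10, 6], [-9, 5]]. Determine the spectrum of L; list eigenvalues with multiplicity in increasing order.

-4, -1

Characteristic polynomial: p(s) = s^2 + 5s + 4 = (s + 1)(s + 4).
Roots (with multiplicity): -4, -1.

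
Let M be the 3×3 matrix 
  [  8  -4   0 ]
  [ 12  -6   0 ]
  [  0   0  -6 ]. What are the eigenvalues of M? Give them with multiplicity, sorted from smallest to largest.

-6, 0, 2

Characteristic polynomial: p(r) = r^3 + 4r^2 - 12r = r(r - 2)(r + 6).
Roots (with multiplicity): -6, 0, 2.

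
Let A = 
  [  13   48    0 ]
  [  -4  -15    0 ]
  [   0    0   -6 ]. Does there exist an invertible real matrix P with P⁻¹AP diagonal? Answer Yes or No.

Yes

Characteristic polynomial: p(t) = t^3 + 8t^2 + 9t - 18 = (t - 1)(t + 3)(t + 6).
All 3 eigenvalues are distinct, so A is diagonalizable.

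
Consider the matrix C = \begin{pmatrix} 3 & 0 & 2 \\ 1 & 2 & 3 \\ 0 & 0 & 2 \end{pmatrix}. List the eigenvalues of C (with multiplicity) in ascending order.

2, 2, 3

Characteristic polynomial: p(r) = r^3 - 7r^2 + 16r - 12 = (r - 3)(r - 2)^2.
Roots (with multiplicity): 2, 2, 3.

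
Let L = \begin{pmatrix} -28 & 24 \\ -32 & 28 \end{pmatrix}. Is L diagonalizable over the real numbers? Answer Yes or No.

Yes

Characteristic polynomial: p(λ) = λ^2 - 16 = (λ - 4)(λ + 4).
All 2 eigenvalues are distinct, so L is diagonalizable.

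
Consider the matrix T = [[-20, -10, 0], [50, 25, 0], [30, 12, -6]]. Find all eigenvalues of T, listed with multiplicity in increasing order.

-6, 0, 5

Characteristic polynomial: p(λ) = λ^3 + λ^2 - 30λ = λ(λ - 5)(λ + 6).
Roots (with multiplicity): -6, 0, 5.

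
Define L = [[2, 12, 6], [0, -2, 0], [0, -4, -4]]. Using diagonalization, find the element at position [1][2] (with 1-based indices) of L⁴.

-480

Characteristic polynomial: s^3 + 4s^2 - 4s - 16 = (s - 2)(s + 2)(s + 4), so the eigenvalues are -4, -2, 2.
s=2: eigenvector (1, 0, 0).
s=-2: eigenvector (0, 1, -2).
s=-4: eigenvector (-1, 0, 1).
P = [[1, 0, -1], [0, 1, 0], [0, -2, 1]], D = diag(2, -2, -4), P⁻¹ = [[1, 2, 1], [0, 1, 0], [0, 2, 1]].
L⁴ = P·diag(16, 16, 256)·P⁻¹ = [[16, -480, -240], [0, 16, 0], [0, 480, 256]].
The requested entry is -480.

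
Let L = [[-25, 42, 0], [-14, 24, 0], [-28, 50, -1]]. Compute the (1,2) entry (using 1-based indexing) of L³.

Characteristic polynomial: s^3 + 2s^2 - 11s - 12 = (s - 3)(s + 1)(s + 4), so the eigenvalues are -4, -1, 3.
s=3: eigenvector (-3, -2, -4).
s=-4: eigenvector (2, 1, 2).
s=-1: eigenvector (0, 0, 1).
P = [[-3, 2, 0], [-2, 1, 0], [-4, 2, 1]], D = diag(3, -4, -1), P⁻¹ = [[1, -2, 0], [2, -3, 0], [0, -2, 1]].
L³ = P·diag(27, -64, -1)·P⁻¹ = [[-337, 546, 0], [-182, 300, 0], [-364, 602, -1]].
The requested entry is 546.

546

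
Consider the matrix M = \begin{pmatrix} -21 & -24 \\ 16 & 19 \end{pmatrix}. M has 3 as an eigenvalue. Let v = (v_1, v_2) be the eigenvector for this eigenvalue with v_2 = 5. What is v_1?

M − 3I = [[-24, -24], [16, 16]].
Solving (M − 3I)v = 0 gives the eigenspace spanned by (-5, 5).
With v_2 = 5, v = (-5, 5), so v_1 = -5.

-5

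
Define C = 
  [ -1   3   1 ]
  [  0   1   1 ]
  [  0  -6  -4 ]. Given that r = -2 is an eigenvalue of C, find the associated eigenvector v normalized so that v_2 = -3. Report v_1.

C + 2I = [[1, 3, 1], [0, 3, 1], [0, -6, -2]].
Solving (C + 2I)v = 0 gives the eigenspace spanned by (0, -3, 9).
With v_2 = -3, v = (0, -3, 9), so v_1 = 0.

0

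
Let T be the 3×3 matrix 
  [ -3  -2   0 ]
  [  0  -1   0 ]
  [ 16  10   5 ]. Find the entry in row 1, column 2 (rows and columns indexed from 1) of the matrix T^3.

-26

Characteristic polynomial: r^3 - r^2 - 17r - 15 = (r - 5)(r + 1)(r + 3), so the eigenvalues are -3, -1, 5.
r=-1: eigenvector (-1, 1, 1).
r=-3: eigenvector (1, 0, -2).
r=5: eigenvector (0, 0, 1).
P = [[-1, 1, 0], [1, 0, 0], [1, -2, 1]], D = diag(-1, -3, 5), P⁻¹ = [[0, 1, 0], [1, 1, 0], [2, 1, 1]].
T³ = P·diag(-1, -27, 125)·P⁻¹ = [[-27, -26, 0], [0, -1, 0], [304, 178, 125]].
The requested entry is -26.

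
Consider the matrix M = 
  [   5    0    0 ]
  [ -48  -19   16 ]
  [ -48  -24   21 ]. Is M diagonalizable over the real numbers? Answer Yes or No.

Characteristic polynomial: p(λ) = λ^3 - 7λ^2 - 5λ + 75 = (λ - 5)^2(λ + 3).
λ = 5 has algebraic multiplicity 2; rank(M − 5I) = 1, so geometric multiplicity = 2.
Every eigenvalue has geometric = algebraic multiplicity, so M is diagonalizable.

Yes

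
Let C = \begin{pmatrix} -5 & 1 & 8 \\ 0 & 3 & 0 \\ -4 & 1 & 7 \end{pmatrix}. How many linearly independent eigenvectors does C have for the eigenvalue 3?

C − 3I = [[-8, 1, 8], [0, 0, 0], [-4, 1, 4]].
This matrix has rank 2, so its null space has dimension 3 − 2 = 1.

1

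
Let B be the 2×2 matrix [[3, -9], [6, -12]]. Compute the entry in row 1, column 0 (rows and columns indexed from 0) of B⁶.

-91854

Characteristic polynomial: r^2 + 9r + 18 = (r + 3)(r + 6), so the eigenvalues are -6, -3.
r=-6: eigenvector (1, 1).
r=-3: eigenvector (-3, -2).
P = [[1, -3], [1, -2]], D = diag(-6, -3), P⁻¹ = [[-2, 3], [-1, 1]].
B⁶ = P·diag(46656, 729)·P⁻¹ = [[-91125, 137781], [-91854, 138510]].
The requested entry is -91854.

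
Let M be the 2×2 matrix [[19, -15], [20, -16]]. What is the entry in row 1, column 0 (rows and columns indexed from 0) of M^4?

1020

Characteristic polynomial: s^2 - 3s - 4 = (s - 4)(s + 1), so the eigenvalues are -1, 4.
s=-1: eigenvector (-3, -4).
s=4: eigenvector (1, 1).
P = [[-3, 1], [-4, 1]], D = diag(-1, 4), P⁻¹ = [[1, -1], [4, -3]].
M⁴ = P·diag(1, 256)·P⁻¹ = [[1021, -765], [1020, -764]].
The requested entry is 1020.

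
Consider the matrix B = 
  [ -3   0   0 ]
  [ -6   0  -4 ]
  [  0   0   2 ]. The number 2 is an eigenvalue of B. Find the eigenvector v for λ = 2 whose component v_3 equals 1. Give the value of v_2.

-2

B − 2I = [[-5, 0, 0], [-6, -2, -4], [0, 0, 0]].
Solving (B − 2I)v = 0 gives the eigenspace spanned by (0, -2, 1).
With v_3 = 1, v = (0, -2, 1), so v_2 = -2.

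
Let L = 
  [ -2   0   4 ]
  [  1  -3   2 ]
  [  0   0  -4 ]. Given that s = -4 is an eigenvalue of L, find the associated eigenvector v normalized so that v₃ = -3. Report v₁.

6

L + 4I = [[2, 0, 4], [1, 1, 2], [0, 0, 0]].
Solving (L + 4I)v = 0 gives the eigenspace spanned by (6, 0, -3).
With v₃ = -3, v = (6, 0, -3), so v₁ = 6.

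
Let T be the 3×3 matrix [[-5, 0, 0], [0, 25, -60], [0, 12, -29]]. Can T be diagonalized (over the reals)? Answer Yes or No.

Yes

Characteristic polynomial: p(r) = r^3 + 9r^2 + 15r - 25 = (r - 1)(r + 5)^2.
r = -5 has algebraic multiplicity 2; rank(T + 5I) = 1, so geometric multiplicity = 2.
Every eigenvalue has geometric = algebraic multiplicity, so T is diagonalizable.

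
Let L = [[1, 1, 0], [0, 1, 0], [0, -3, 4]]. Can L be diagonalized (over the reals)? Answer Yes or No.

Characteristic polynomial: p(r) = r^3 - 6r^2 + 9r - 4 = (r - 4)(r - 1)^2.
r = 1 has algebraic multiplicity 2; rank(L − 1I) = 2, so geometric multiplicity = 1.
Geometric multiplicity < algebraic multiplicity, so L is not diagonalizable.

No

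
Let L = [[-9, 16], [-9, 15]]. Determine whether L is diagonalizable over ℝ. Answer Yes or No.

No

Characteristic polynomial: p(r) = r^2 - 6r + 9 = (r - 3)^2.
r = 3 has algebraic multiplicity 2; rank(L − 3I) = 1, so geometric multiplicity = 1.
Geometric multiplicity < algebraic multiplicity, so L is not diagonalizable.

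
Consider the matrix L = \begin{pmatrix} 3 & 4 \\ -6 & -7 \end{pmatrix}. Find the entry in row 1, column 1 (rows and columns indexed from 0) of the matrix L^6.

2185

Characteristic polynomial: μ^2 + 4μ + 3 = (μ + 1)(μ + 3), so the eigenvalues are -3, -1.
μ=-3: eigenvector (-2, 3).
μ=-1: eigenvector (-1, 1).
P = [[-2, -1], [3, 1]], D = diag(-3, -1), P⁻¹ = [[1, 1], [-3, -2]].
L⁶ = P·diag(729, 1)·P⁻¹ = [[-1455, -1456], [2184, 2185]].
The requested entry is 2185.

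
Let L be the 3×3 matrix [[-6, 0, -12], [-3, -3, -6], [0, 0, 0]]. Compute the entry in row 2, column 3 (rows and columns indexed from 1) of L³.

-378

Characteristic polynomial: μ^3 + 9μ^2 + 18μ = μ(μ + 3)(μ + 6), so the eigenvalues are -6, -3, 0.
μ=-6: eigenvector (1, 1, 0).
μ=-3: eigenvector (0, 1, 0).
μ=0: eigenvector (-2, 0, 1).
P = [[1, 0, -2], [1, 1, 0], [0, 0, 1]], D = diag(-6, -3, 0), P⁻¹ = [[1, 0, 2], [-1, 1, -2], [0, 0, 1]].
L³ = P·diag(-216, -27, 0)·P⁻¹ = [[-216, 0, -432], [-189, -27, -378], [0, 0, 0]].
The requested entry is -378.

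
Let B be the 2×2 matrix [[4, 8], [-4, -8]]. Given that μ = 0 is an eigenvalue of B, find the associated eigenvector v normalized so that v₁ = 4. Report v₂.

-2

B = [[4, 8], [-4, -8]].
Solving (B)v = 0 gives the eigenspace spanned by (4, -2).
With v₁ = 4, v = (4, -2), so v₂ = -2.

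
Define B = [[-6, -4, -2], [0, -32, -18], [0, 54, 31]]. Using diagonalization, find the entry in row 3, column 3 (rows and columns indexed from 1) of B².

-11

Characteristic polynomial: s^3 + 7s^2 - 14s - 120 = (s - 4)(s + 5)(s + 6), so the eigenvalues are -6, -5, 4.
s=-6: eigenvector (1, 0, 0).
s=4: eigenvector (0, 1, -2).
s=-5: eigenvector (-2, 2, -3).
P = [[1, 0, -2], [0, 1, 2], [0, -2, -3]], D = diag(-6, 4, -5), P⁻¹ = [[1, 4, 2], [0, -3, -2], [0, 2, 1]].
B² = P·diag(36, 16, 25)·P⁻¹ = [[36, 44, 22], [0, 52, 18], [0, -54, -11]].
The requested entry is -11.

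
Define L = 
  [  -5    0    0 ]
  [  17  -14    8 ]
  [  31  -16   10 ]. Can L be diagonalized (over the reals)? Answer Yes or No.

Yes

Characteristic polynomial: p(t) = t^3 + 9t^2 + 8t - 60 = (t - 2)(t + 5)(t + 6).
All 3 eigenvalues are distinct, so L is diagonalizable.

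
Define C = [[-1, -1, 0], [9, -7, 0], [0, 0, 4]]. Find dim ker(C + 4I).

1

C + 4I = [[3, -1, 0], [9, -3, 0], [0, 0, 8]].
This matrix has rank 2, so its null space has dimension 3 − 2 = 1.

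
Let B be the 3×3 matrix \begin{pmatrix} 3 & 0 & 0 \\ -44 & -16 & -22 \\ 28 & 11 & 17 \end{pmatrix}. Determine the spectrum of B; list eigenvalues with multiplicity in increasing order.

-5, 3, 6

Characteristic polynomial: p(λ) = λ^3 - 4λ^2 - 27λ + 90 = (λ - 6)(λ - 3)(λ + 5).
Roots (with multiplicity): -5, 3, 6.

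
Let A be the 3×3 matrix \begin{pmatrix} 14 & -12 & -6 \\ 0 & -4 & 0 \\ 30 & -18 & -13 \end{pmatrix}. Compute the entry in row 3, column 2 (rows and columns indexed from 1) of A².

-54

Characteristic polynomial: t^3 + 3t^2 - 6t - 8 = (t - 2)(t + 1)(t + 4), so the eigenvalues are -4, -1, 2.
t=-4: eigenvector (0, 1, -2).
t=2: eigenvector (1, 0, 2).
t=-1: eigenvector (2, 0, 5).
P = [[0, 1, 2], [1, 0, 0], [-2, 2, 5]], D = diag(-4, 2, -1), P⁻¹ = [[0, 1, 0], [5, -4, -2], [-2, 2, 1]].
A² = P·diag(16, 4, 1)·P⁻¹ = [[16, -12, -6], [0, 16, 0], [30, -54, -11]].
The requested entry is -54.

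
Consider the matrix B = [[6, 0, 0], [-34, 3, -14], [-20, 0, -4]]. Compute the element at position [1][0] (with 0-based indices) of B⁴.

-1730

Characteristic polynomial: s^3 - 5s^2 - 18s + 72 = (s - 6)(s - 3)(s + 4), so the eigenvalues are -4, 3, 6.
s=6: eigenvector (1, -2, -2).
s=3: eigenvector (0, 1, 0).
s=-4: eigenvector (0, 2, 1).
P = [[1, 0, 0], [-2, 1, 2], [-2, 0, 1]], D = diag(6, 3, -4), P⁻¹ = [[1, 0, 0], [-2, 1, -2], [2, 0, 1]].
B⁴ = P·diag(1296, 81, 256)·P⁻¹ = [[1296, 0, 0], [-1730, 81, 350], [-2080, 0, 256]].
The requested entry is -1730.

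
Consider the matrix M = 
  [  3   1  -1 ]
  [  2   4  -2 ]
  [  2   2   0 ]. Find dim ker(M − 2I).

M − 2I = [[1, 1, -1], [2, 2, -2], [2, 2, -2]].
This matrix has rank 1, so its null space has dimension 3 − 1 = 2.

2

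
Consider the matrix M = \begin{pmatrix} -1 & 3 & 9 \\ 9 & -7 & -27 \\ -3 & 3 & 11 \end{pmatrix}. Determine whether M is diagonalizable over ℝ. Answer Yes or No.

Yes

Characteristic polynomial: p(r) = r^3 - 3r^2 + 4 = (r - 2)^2(r + 1).
r = 2 has algebraic multiplicity 2; rank(M − 2I) = 1, so geometric multiplicity = 2.
Every eigenvalue has geometric = algebraic multiplicity, so M is diagonalizable.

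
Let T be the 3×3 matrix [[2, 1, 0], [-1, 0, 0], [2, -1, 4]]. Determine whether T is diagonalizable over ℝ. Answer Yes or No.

No

Characteristic polynomial: p(λ) = λ^3 - 6λ^2 + 9λ - 4 = (λ - 4)(λ - 1)^2.
λ = 1 has algebraic multiplicity 2; rank(T − 1I) = 2, so geometric multiplicity = 1.
Geometric multiplicity < algebraic multiplicity, so T is not diagonalizable.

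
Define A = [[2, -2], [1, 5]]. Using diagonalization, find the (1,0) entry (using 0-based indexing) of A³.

Characteristic polynomial: λ^2 - 7λ + 12 = (λ - 4)(λ - 3), so the eigenvalues are 3, 4.
λ=4: eigenvector (1, -1).
λ=3: eigenvector (-2, 1).
P = [[1, -2], [-1, 1]], D = diag(4, 3), P⁻¹ = [[-1, -2], [-1, -1]].
A³ = P·diag(64, 27)·P⁻¹ = [[-10, -74], [37, 101]].
The requested entry is 37.

37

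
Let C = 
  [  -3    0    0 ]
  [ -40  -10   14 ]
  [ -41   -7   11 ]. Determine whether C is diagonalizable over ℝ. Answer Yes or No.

Characteristic polynomial: p(s) = s^3 + 2s^2 - 15s - 36 = (s - 4)(s + 3)^2.
s = -3 has algebraic multiplicity 2; rank(C + 3I) = 2, so geometric multiplicity = 1.
Geometric multiplicity < algebraic multiplicity, so C is not diagonalizable.

No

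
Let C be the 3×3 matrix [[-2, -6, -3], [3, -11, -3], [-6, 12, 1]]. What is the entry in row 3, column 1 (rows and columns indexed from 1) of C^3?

-234

Characteristic polynomial: μ^3 + 12μ^2 + 45μ + 50 = (μ + 2)(μ + 5)^2, so the eigenvalues are -5, -5, -2.
μ=-5: eigenvector (0, -1, 2).
μ=-2: eigenvector (1, 1, -2).
μ=-5: eigenvector (1, 0, 1).
P = [[0, 1, 1], [-1, 1, 0], [2, -2, 1]], D = diag(-5, -2, -5), P⁻¹ = [[1, -3, -1], [1, -2, -1], [0, 2, 1]].
C³ = P·diag(-125, -8, -125)·P⁻¹ = [[-8, -234, -117], [117, -359, -117], [-234, 468, 109]].
The requested entry is -234.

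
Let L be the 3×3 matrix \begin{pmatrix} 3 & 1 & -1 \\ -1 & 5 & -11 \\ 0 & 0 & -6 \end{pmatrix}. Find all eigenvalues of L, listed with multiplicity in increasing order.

-6, 4, 4

Characteristic polynomial: p(μ) = μ^3 - 2μ^2 - 32μ + 96 = (μ - 4)^2(μ + 6).
Roots (with multiplicity): -6, 4, 4.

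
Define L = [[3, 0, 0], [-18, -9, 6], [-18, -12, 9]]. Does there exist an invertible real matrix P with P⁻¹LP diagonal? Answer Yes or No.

Yes

Characteristic polynomial: p(t) = t^3 - 3t^2 - 9t + 27 = (t - 3)^2(t + 3).
t = 3 has algebraic multiplicity 2; rank(L − 3I) = 1, so geometric multiplicity = 2.
Every eigenvalue has geometric = algebraic multiplicity, so L is diagonalizable.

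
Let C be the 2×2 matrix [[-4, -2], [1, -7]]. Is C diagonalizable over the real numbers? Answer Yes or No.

Characteristic polynomial: p(λ) = λ^2 + 11λ + 30 = (λ + 5)(λ + 6).
All 2 eigenvalues are distinct, so C is diagonalizable.

Yes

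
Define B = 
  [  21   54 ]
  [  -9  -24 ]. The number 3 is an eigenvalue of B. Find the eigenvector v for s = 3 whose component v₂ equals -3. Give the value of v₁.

B − 3I = [[18, 54], [-9, -27]].
Solving (B − 3I)v = 0 gives the eigenspace spanned by (9, -3).
With v₂ = -3, v = (9, -3), so v₁ = 9.

9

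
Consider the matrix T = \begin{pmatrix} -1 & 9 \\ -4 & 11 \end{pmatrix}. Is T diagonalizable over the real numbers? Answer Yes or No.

No

Characteristic polynomial: p(r) = r^2 - 10r + 25 = (r - 5)^2.
r = 5 has algebraic multiplicity 2; rank(T − 5I) = 1, so geometric multiplicity = 1.
Geometric multiplicity < algebraic multiplicity, so T is not diagonalizable.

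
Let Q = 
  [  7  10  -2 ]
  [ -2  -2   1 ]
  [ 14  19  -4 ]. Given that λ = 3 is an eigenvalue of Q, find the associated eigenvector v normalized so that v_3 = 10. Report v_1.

5

Q − 3I = [[4, 10, -2], [-2, -5, 1], [14, 19, -7]].
Solving (Q − 3I)v = 0 gives the eigenspace spanned by (5, 0, 10).
With v_3 = 10, v = (5, 0, 10), so v_1 = 5.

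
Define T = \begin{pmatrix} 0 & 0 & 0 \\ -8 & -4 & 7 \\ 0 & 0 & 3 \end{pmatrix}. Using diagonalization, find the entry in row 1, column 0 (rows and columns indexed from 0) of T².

32

Characteristic polynomial: r^3 + r^2 - 12r = r(r - 3)(r + 4), so the eigenvalues are -4, 0, 3.
r=0: eigenvector (1, -2, 0).
r=-4: eigenvector (0, 1, 0).
r=3: eigenvector (0, 1, 1).
P = [[1, 0, 0], [-2, 1, 1], [0, 0, 1]], D = diag(0, -4, 3), P⁻¹ = [[1, 0, 0], [2, 1, -1], [0, 0, 1]].
T² = P·diag(0, 16, 9)·P⁻¹ = [[0, 0, 0], [32, 16, -7], [0, 0, 9]].
The requested entry is 32.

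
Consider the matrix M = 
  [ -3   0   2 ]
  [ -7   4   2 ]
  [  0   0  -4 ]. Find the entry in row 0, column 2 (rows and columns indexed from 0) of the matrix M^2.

-14

Characteristic polynomial: s^3 + 3s^2 - 16s - 48 = (s - 4)(s + 3)(s + 4), so the eigenvalues are -4, -3, 4.
s=-3: eigenvector (1, 1, 0).
s=4: eigenvector (0, 1, 0).
s=-4: eigenvector (-2, -2, 1).
P = [[1, 0, -2], [1, 1, -2], [0, 0, 1]], D = diag(-3, 4, -4), P⁻¹ = [[1, 0, 2], [-1, 1, 0], [0, 0, 1]].
M² = P·diag(9, 16, 16)·P⁻¹ = [[9, 0, -14], [-7, 16, -14], [0, 0, 16]].
The requested entry is -14.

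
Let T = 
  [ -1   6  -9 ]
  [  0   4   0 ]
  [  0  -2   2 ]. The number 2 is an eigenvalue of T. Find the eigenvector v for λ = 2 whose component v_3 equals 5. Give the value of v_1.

T − 2I = [[-3, 6, -9], [0, 2, 0], [0, -2, 0]].
Solving (T − 2I)v = 0 gives the eigenspace spanned by (-15, 0, 5).
With v_3 = 5, v = (-15, 0, 5), so v_1 = -15.

-15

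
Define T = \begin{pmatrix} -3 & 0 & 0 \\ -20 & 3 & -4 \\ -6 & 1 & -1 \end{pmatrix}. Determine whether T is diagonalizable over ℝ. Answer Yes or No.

No

Characteristic polynomial: p(r) = r^3 + r^2 - 5r + 3 = (r - 1)^2(r + 3).
r = 1 has algebraic multiplicity 2; rank(T − 1I) = 2, so geometric multiplicity = 1.
Geometric multiplicity < algebraic multiplicity, so T is not diagonalizable.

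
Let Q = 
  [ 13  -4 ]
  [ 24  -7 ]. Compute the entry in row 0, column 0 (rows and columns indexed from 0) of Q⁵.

9373

Characteristic polynomial: λ^2 - 6λ + 5 = (λ - 5)(λ - 1), so the eigenvalues are 1, 5.
λ=5: eigenvector (-1, -2).
λ=1: eigenvector (1, 3).
P = [[-1, 1], [-2, 3]], D = diag(5, 1), P⁻¹ = [[-3, 1], [-2, 1]].
Q⁵ = P·diag(3125, 1)·P⁻¹ = [[9373, -3124], [18744, -6247]].
The requested entry is 9373.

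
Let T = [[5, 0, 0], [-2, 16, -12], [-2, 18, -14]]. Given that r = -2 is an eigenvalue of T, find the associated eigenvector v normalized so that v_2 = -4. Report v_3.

T + 2I = [[7, 0, 0], [-2, 18, -12], [-2, 18, -12]].
Solving (T + 2I)v = 0 gives the eigenspace spanned by (0, -4, -6).
With v_2 = -4, v = (0, -4, -6), so v_3 = -6.

-6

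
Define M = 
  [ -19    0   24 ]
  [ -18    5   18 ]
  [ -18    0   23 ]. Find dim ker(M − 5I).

2

M − 5I = [[-24, 0, 24], [-18, 0, 18], [-18, 0, 18]].
This matrix has rank 1, so its null space has dimension 3 − 1 = 2.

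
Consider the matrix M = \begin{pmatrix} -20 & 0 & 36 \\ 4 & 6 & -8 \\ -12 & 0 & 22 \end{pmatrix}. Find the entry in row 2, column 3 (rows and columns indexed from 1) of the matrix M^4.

-4160

Characteristic polynomial: μ^3 - 8μ^2 + 4μ + 48 = (μ - 6)(μ - 4)(μ + 2), so the eigenvalues are -2, 4, 6.
μ=4: eigenvector (-3, -2, -2).
μ=6: eigenvector (0, 1, 0).
μ=-2: eigenvector (2, 0, 1).
P = [[-3, 0, 2], [-2, 1, 0], [-2, 0, 1]], D = diag(4, 6, -2), P⁻¹ = [[1, 0, -2], [2, 1, -4], [2, 0, -3]].
M⁴ = P·diag(256, 1296, 16)·P⁻¹ = [[-704, 0, 1440], [2080, 1296, -4160], [-480, 0, 976]].
The requested entry is -4160.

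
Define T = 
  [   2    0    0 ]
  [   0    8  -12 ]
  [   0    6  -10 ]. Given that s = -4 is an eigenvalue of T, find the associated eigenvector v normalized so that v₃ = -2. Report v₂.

T + 4I = [[6, 0, 0], [0, 12, -12], [0, 6, -6]].
Solving (T + 4I)v = 0 gives the eigenspace spanned by (0, -2, -2).
With v₃ = -2, v = (0, -2, -2), so v₂ = -2.

-2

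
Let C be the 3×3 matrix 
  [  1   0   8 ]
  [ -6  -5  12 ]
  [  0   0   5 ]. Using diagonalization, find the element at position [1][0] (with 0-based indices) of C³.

Characteristic polynomial: λ^3 - λ^2 - 25λ + 25 = (λ - 5)(λ - 1)(λ + 5), so the eigenvalues are -5, 1, 5.
λ=1: eigenvector (1, -1, 0).
λ=-5: eigenvector (0, 1, 0).
λ=5: eigenvector (2, 0, 1).
P = [[1, 0, 2], [-1, 1, 0], [0, 0, 1]], D = diag(1, -5, 5), P⁻¹ = [[1, 0, -2], [1, 1, -2], [0, 0, 1]].
C³ = P·diag(1, -125, 125)·P⁻¹ = [[1, 0, 248], [-126, -125, 252], [0, 0, 125]].
The requested entry is -126.

-126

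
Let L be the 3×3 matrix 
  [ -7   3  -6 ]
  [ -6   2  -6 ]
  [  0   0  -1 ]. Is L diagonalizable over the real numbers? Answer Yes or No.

Yes

Characteristic polynomial: p(μ) = μ^3 + 6μ^2 + 9μ + 4 = (μ + 1)^2(μ + 4).
μ = -1 has algebraic multiplicity 2; rank(L + 1I) = 1, so geometric multiplicity = 2.
Every eigenvalue has geometric = algebraic multiplicity, so L is diagonalizable.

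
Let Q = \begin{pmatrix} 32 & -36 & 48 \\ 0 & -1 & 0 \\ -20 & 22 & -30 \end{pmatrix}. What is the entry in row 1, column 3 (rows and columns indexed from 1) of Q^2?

Characteristic polynomial: r^3 - r^2 - 2r = r(r - 2)(r + 1), so the eigenvalues are -1, 0, 2.
r=2: eigenvector (-8, 0, 5).
r=-1: eigenvector (4, 1, -2).
r=0: eigenvector (-3, 0, 2).
P = [[-8, 4, -3], [0, 1, 0], [5, -2, 2]], D = diag(2, -1, 0), P⁻¹ = [[-2, 2, -3], [0, 1, 0], [5, -4, 8]].
Q² = P·diag(4, 1, 0)·P⁻¹ = [[64, -60, 96], [0, 1, 0], [-40, 38, -60]].
The requested entry is 96.

96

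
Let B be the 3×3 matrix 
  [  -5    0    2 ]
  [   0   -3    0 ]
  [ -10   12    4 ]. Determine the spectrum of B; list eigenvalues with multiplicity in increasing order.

-3, -1, 0

Characteristic polynomial: p(λ) = λ^3 + 4λ^2 + 3λ = λ(λ + 1)(λ + 3).
Roots (with multiplicity): -3, -1, 0.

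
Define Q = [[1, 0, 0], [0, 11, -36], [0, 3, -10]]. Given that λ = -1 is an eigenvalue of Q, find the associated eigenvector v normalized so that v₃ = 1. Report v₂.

3

Q + 1I = [[2, 0, 0], [0, 12, -36], [0, 3, -9]].
Solving (Q + 1I)v = 0 gives the eigenspace spanned by (0, 3, 1).
With v₃ = 1, v = (0, 3, 1), so v₂ = 3.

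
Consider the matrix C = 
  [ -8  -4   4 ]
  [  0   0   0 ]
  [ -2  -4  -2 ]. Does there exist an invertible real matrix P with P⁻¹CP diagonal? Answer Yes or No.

Yes

Characteristic polynomial: p(r) = r^3 + 10r^2 + 24r = r(r + 4)(r + 6).
All 3 eigenvalues are distinct, so C is diagonalizable.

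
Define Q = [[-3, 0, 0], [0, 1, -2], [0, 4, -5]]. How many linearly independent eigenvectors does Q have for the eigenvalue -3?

Q + 3I = [[0, 0, 0], [0, 4, -2], [0, 4, -2]].
This matrix has rank 1, so its null space has dimension 3 − 1 = 2.

2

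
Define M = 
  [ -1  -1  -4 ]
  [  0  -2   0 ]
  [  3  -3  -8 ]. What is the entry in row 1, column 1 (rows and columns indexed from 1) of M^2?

Characteristic polynomial: λ^3 + 11λ^2 + 38λ + 40 = (λ + 2)(λ + 4)(λ + 5), so the eigenvalues are -5, -4, -2.
λ=-4: eigenvector (4, 0, 3).
λ=-2: eigenvector (1, 1, 0).
λ=-5: eigenvector (1, 0, 1).
P = [[4, 1, 1], [0, 1, 0], [3, 0, 1]], D = diag(-4, -2, -5), P⁻¹ = [[1, -1, -1], [0, 1, 0], [-3, 3, 4]].
M² = P·diag(16, 4, 25)·P⁻¹ = [[-11, 15, 36], [0, 4, 0], [-27, 27, 52]].
The requested entry is -11.

-11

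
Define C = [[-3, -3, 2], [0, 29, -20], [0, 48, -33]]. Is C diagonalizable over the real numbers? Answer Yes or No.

No

Characteristic polynomial: p(s) = s^3 + 7s^2 + 15s + 9 = (s + 1)(s + 3)^2.
s = -3 has algebraic multiplicity 2; rank(C + 3I) = 2, so geometric multiplicity = 1.
Geometric multiplicity < algebraic multiplicity, so C is not diagonalizable.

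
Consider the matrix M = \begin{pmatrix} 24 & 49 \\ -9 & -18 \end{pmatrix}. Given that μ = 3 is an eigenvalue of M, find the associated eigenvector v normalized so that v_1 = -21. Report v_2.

9

M − 3I = [[21, 49], [-9, -21]].
Solving (M − 3I)v = 0 gives the eigenspace spanned by (-21, 9).
With v_1 = -21, v = (-21, 9), so v_2 = 9.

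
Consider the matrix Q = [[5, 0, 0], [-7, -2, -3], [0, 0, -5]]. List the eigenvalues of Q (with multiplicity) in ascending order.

-5, -2, 5

Characteristic polynomial: p(r) = r^3 + 2r^2 - 25r - 50 = (r - 5)(r + 2)(r + 5).
Roots (with multiplicity): -5, -2, 5.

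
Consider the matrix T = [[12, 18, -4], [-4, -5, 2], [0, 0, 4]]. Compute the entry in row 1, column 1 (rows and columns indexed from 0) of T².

Characteristic polynomial: λ^3 - 11λ^2 + 40λ - 48 = (λ - 4)^2(λ - 3), so the eigenvalues are 3, 4, 4.
λ=4: eigenvector (9, -4, 0).
λ=3: eigenvector (-2, 1, 0).
λ=4: eigenvector (-4, 2, 1).
P = [[9, -2, -4], [-4, 1, 2], [0, 0, 1]], D = diag(4, 3, 4), P⁻¹ = [[1, 2, 0], [4, 9, -2], [0, 0, 1]].
T² = P·diag(16, 9, 16)·P⁻¹ = [[72, 126, -28], [-28, -47, 14], [0, 0, 16]].
The requested entry is -47.

-47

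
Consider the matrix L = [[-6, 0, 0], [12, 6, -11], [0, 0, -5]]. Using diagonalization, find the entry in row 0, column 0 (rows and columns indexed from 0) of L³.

-216

Characteristic polynomial: μ^3 + 5μ^2 - 36μ - 180 = (μ - 6)(μ + 5)(μ + 6), so the eigenvalues are -6, -5, 6.
μ=-6: eigenvector (1, -1, 0).
μ=6: eigenvector (0, 1, 0).
μ=-5: eigenvector (0, 1, 1).
P = [[1, 0, 0], [-1, 1, 1], [0, 0, 1]], D = diag(-6, 6, -5), P⁻¹ = [[1, 0, 0], [1, 1, -1], [0, 0, 1]].
L³ = P·diag(-216, 216, -125)·P⁻¹ = [[-216, 0, 0], [432, 216, -341], [0, 0, -125]].
The requested entry is -216.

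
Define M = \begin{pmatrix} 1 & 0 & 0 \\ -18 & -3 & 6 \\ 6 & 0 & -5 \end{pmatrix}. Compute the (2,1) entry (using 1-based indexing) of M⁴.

Characteristic polynomial: t^3 + 7t^2 + 7t - 15 = (t - 1)(t + 3)(t + 5), so the eigenvalues are -5, -3, 1.
t=-5: eigenvector (0, 3, -1).
t=-3: eigenvector (0, 1, 0).
t=1: eigenvector (1, -3, 1).
P = [[0, 0, 1], [3, 1, -3], [-1, 0, 1]], D = diag(-5, -3, 1), P⁻¹ = [[1, 0, -1], [0, 1, 3], [1, 0, 0]].
M⁴ = P·diag(625, 81, 1)·P⁻¹ = [[1, 0, 0], [1872, 81, -1632], [-624, 0, 625]].
The requested entry is 1872.

1872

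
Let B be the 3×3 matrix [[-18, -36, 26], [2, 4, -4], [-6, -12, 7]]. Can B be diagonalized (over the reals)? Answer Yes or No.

Characteristic polynomial: p(λ) = λ^3 + 7λ^2 + 10λ = λ(λ + 2)(λ + 5).
All 3 eigenvalues are distinct, so B is diagonalizable.

Yes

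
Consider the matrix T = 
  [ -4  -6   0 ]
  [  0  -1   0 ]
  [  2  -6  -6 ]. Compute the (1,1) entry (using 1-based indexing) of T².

Characteristic polynomial: s^3 + 11s^2 + 34s + 24 = (s + 1)(s + 4)(s + 6), so the eigenvalues are -6, -4, -1.
s=-4: eigenvector (1, 0, 1).
s=-1: eigenvector (-2, 1, -2).
s=-6: eigenvector (0, 0, 1).
P = [[1, -2, 0], [0, 1, 0], [1, -2, 1]], D = diag(-4, -1, -6), P⁻¹ = [[1, 2, 0], [0, 1, 0], [-1, 0, 1]].
T² = P·diag(16, 1, 36)·P⁻¹ = [[16, 30, 0], [0, 1, 0], [-20, 30, 36]].
The requested entry is 16.

16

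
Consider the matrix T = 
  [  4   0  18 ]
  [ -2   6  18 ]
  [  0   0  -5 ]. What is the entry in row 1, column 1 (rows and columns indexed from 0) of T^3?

216

Characteristic polynomial: r^3 - 5r^2 - 26r + 120 = (r - 6)(r - 4)(r + 5), so the eigenvalues are -5, 4, 6.
r=4: eigenvector (1, 1, 0).
r=6: eigenvector (0, 1, 0).
r=-5: eigenvector (-2, -2, 1).
P = [[1, 0, -2], [1, 1, -2], [0, 0, 1]], D = diag(4, 6, -5), P⁻¹ = [[1, 0, 2], [-1, 1, 0], [0, 0, 1]].
T³ = P·diag(64, 216, -125)·P⁻¹ = [[64, 0, 378], [-152, 216, 378], [0, 0, -125]].
The requested entry is 216.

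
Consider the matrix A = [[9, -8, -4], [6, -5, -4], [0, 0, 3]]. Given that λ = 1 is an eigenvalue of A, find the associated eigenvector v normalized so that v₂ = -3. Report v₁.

A − 1I = [[8, -8, -4], [6, -6, -4], [0, 0, 2]].
Solving (A − 1I)v = 0 gives the eigenspace spanned by (-3, -3, 0).
With v₂ = -3, v = (-3, -3, 0), so v₁ = -3.

-3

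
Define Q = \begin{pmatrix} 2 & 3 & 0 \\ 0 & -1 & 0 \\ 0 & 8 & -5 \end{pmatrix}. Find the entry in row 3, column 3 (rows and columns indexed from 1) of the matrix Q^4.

Characteristic polynomial: r^3 + 4r^2 - 7r - 10 = (r - 2)(r + 1)(r + 5), so the eigenvalues are -5, -1, 2.
r=-1: eigenvector (-1, 1, 2).
r=2: eigenvector (1, 0, 0).
r=-5: eigenvector (0, 0, 1).
P = [[-1, 1, 0], [1, 0, 0], [2, 0, 1]], D = diag(-1, 2, -5), P⁻¹ = [[0, 1, 0], [1, 1, 0], [0, -2, 1]].
Q⁴ = P·diag(1, 16, 625)·P⁻¹ = [[16, 15, 0], [0, 1, 0], [0, -1248, 625]].
The requested entry is 625.

625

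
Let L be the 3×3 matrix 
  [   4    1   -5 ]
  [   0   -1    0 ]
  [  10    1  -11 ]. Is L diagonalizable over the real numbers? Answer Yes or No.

No

Characteristic polynomial: p(t) = t^3 + 8t^2 + 13t + 6 = (t + 1)^2(t + 6).
t = -1 has algebraic multiplicity 2; rank(L + 1I) = 2, so geometric multiplicity = 1.
Geometric multiplicity < algebraic multiplicity, so L is not diagonalizable.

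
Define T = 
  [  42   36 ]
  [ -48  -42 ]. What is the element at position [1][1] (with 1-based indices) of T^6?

Characteristic polynomial: μ^2 - 36 = (μ - 6)(μ + 6), so the eigenvalues are -6, 6.
μ=6: eigenvector (1, -1).
μ=-6: eigenvector (-3, 4).
P = [[1, -3], [-1, 4]], D = diag(6, -6), P⁻¹ = [[4, 3], [1, 1]].
T⁶ = P·diag(46656, 46656)·P⁻¹ = [[46656, 0], [0, 46656]].
The requested entry is 46656.

46656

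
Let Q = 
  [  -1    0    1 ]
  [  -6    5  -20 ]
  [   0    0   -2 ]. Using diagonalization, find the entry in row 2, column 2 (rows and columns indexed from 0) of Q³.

Characteristic polynomial: μ^3 - 2μ^2 - 13μ - 10 = (μ - 5)(μ + 1)(μ + 2), so the eigenvalues are -2, -1, 5.
μ=-1: eigenvector (1, 1, 0).
μ=5: eigenvector (0, 1, 0).
μ=-2: eigenvector (-1, 2, 1).
P = [[1, 0, -1], [1, 1, 2], [0, 0, 1]], D = diag(-1, 5, -2), P⁻¹ = [[1, 0, 1], [-1, 1, -3], [0, 0, 1]].
Q³ = P·diag(-1, 125, -8)·P⁻¹ = [[-1, 0, 7], [-126, 125, -392], [0, 0, -8]].
The requested entry is -8.

-8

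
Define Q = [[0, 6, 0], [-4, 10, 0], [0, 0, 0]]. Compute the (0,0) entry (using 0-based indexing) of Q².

-24

Characteristic polynomial: t^3 - 10t^2 + 24t = t(t - 6)(t - 4), so the eigenvalues are 0, 4, 6.
t=4: eigenvector (3, 2, 0).
t=6: eigenvector (1, 1, 0).
t=0: eigenvector (0, 0, 1).
P = [[3, 1, 0], [2, 1, 0], [0, 0, 1]], D = diag(4, 6, 0), P⁻¹ = [[1, -1, 0], [-2, 3, 0], [0, 0, 1]].
Q² = P·diag(16, 36, 0)·P⁻¹ = [[-24, 60, 0], [-40, 76, 0], [0, 0, 0]].
The requested entry is -24.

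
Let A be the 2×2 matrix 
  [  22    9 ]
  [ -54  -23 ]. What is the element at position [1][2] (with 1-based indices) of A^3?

Characteristic polynomial: r^2 + r - 20 = (r - 4)(r + 5), so the eigenvalues are -5, 4.
r=4: eigenvector (1, -2).
r=-5: eigenvector (-1, 3).
P = [[1, -1], [-2, 3]], D = diag(4, -5), P⁻¹ = [[3, 1], [2, 1]].
A³ = P·diag(64, -125)·P⁻¹ = [[442, 189], [-1134, -503]].
The requested entry is 189.

189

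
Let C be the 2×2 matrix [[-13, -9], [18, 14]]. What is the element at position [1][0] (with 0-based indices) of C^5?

8298

Characteristic polynomial: t^2 - t - 20 = (t - 5)(t + 4), so the eigenvalues are -4, 5.
t=5: eigenvector (-1, 2).
t=-4: eigenvector (1, -1).
P = [[-1, 1], [2, -1]], D = diag(5, -4), P⁻¹ = [[1, 1], [2, 1]].
C⁵ = P·diag(3125, -1024)·P⁻¹ = [[-5173, -4149], [8298, 7274]].
The requested entry is 8298.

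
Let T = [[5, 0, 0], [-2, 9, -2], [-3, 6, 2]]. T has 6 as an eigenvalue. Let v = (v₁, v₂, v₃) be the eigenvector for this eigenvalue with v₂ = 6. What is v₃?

9

T − 6I = [[-1, 0, 0], [-2, 3, -2], [-3, 6, -4]].
Solving (T − 6I)v = 0 gives the eigenspace spanned by (0, 6, 9).
With v₂ = 6, v = (0, 6, 9), so v₃ = 9.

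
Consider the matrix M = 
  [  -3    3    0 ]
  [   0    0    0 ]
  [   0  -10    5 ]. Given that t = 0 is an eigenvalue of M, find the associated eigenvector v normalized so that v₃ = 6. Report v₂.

3

M = [[-3, 3, 0], [0, 0, 0], [0, -10, 5]].
Solving (M)v = 0 gives the eigenspace spanned by (3, 3, 6).
With v₃ = 6, v = (3, 3, 6), so v₂ = 3.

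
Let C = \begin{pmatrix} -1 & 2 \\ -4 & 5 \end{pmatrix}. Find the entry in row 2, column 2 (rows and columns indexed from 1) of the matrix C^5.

Characteristic polynomial: t^2 - 4t + 3 = (t - 3)(t - 1), so the eigenvalues are 1, 3.
t=3: eigenvector (1, 2).
t=1: eigenvector (1, 1).
P = [[1, 1], [2, 1]], D = diag(3, 1), P⁻¹ = [[-1, 1], [2, -1]].
C⁵ = P·diag(243, 1)·P⁻¹ = [[-241, 242], [-484, 485]].
The requested entry is 485.

485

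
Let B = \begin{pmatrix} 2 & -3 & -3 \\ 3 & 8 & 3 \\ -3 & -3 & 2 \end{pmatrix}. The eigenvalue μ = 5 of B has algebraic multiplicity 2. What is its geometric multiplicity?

B − 5I = [[-3, -3, -3], [3, 3, 3], [-3, -3, -3]].
This matrix has rank 1, so its null space has dimension 3 − 1 = 2.

2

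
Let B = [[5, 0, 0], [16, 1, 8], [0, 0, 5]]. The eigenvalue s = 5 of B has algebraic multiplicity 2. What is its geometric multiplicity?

2

B − 5I = [[0, 0, 0], [16, -4, 8], [0, 0, 0]].
This matrix has rank 1, so its null space has dimension 3 − 1 = 2.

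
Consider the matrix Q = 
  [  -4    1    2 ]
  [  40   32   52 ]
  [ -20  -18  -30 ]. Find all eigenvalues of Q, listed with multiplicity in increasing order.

-4, -4, 6

Characteristic polynomial: p(μ) = μ^3 + 2μ^2 - 32μ - 96 = (μ - 6)(μ + 4)^2.
Roots (with multiplicity): -4, -4, 6.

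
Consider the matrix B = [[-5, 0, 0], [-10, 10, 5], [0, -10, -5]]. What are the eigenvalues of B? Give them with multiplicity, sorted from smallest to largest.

-5, 0, 5

Characteristic polynomial: p(r) = r^3 - 25r = r(r - 5)(r + 5).
Roots (with multiplicity): -5, 0, 5.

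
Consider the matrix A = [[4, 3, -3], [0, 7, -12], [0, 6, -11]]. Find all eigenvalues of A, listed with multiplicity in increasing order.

-5, 1, 4

Characteristic polynomial: p(t) = t^3 - 21t + 20 = (t - 4)(t - 1)(t + 5).
Roots (with multiplicity): -5, 1, 4.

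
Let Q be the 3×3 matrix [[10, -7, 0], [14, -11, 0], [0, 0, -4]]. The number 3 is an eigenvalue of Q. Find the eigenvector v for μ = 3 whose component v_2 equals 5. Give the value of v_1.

Q − 3I = [[7, -7, 0], [14, -14, 0], [0, 0, -7]].
Solving (Q − 3I)v = 0 gives the eigenspace spanned by (5, 5, 0).
With v_2 = 5, v = (5, 5, 0), so v_1 = 5.

5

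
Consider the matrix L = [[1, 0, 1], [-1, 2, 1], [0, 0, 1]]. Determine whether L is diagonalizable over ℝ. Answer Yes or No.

No

Characteristic polynomial: p(λ) = λ^3 - 4λ^2 + 5λ - 2 = (λ - 2)(λ - 1)^2.
λ = 1 has algebraic multiplicity 2; rank(L − 1I) = 2, so geometric multiplicity = 1.
Geometric multiplicity < algebraic multiplicity, so L is not diagonalizable.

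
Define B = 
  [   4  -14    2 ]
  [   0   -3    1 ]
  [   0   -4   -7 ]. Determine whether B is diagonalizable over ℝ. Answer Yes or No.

Characteristic polynomial: p(s) = s^3 + 6s^2 - 15s - 100 = (s - 4)(s + 5)^2.
s = -5 has algebraic multiplicity 2; rank(B + 5I) = 2, so geometric multiplicity = 1.
Geometric multiplicity < algebraic multiplicity, so B is not diagonalizable.

No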